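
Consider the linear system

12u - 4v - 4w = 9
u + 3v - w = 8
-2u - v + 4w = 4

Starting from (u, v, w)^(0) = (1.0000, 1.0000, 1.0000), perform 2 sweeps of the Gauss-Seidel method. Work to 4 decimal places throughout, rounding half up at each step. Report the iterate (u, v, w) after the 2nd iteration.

Iteration 1:
  u = (9 - (-4)·1.0000 - (-4)·1.0000) / (12) = 1.4167
  v = (8 - (1)·1.4167 - (-1)·1.0000) / (3) = 2.5278
  w = (4 - (-2)·1.4167 - (-1)·2.5278) / (4) = 2.3403
Iteration 2:
  u = (9 - (-4)·2.5278 - (-4)·2.3403) / (12) = 2.3727
  v = (8 - (1)·2.3727 - (-1)·2.3403) / (3) = 2.6559
  w = (4 - (-2)·2.3727 - (-1)·2.6559) / (4) = 2.8503

(2.3727, 2.6559, 2.8503)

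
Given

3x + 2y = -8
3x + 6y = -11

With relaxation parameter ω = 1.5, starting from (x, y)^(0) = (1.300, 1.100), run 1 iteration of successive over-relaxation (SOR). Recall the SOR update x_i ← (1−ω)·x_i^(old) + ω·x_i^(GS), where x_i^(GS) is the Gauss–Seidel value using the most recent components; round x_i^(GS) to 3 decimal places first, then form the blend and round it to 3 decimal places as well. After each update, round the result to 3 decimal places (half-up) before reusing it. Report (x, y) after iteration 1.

(-5.750, 1.013)

Iteration 1:
  x: GS value = (-8 - (2)·1.100) / (3) = -3.400;  x ← (1−ω)·1.300 + ω·-3.400 = -5.750
  y: GS value = (-11 - (3)·-5.750) / (6) = 1.042;  y ← (1−ω)·1.100 + ω·1.042 = 1.013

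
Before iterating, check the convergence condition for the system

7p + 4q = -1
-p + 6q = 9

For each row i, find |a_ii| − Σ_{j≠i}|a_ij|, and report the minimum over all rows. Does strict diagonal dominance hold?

row 1: |7| − (4) = 3
row 2: |6| − (1) = 5
minimum over rows = 3 → strictly diagonally dominant (convergence guaranteed)

3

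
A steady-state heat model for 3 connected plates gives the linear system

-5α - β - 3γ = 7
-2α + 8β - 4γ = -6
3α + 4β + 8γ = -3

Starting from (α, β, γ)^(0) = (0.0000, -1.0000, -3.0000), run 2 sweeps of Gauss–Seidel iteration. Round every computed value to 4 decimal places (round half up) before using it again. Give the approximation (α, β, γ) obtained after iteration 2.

(-1.2500, -0.8375, 0.5125)

Iteration 1:
  α = (7 - (-1)·-1.0000 - (-3)·-3.0000) / (-5) = 0.6000
  β = (-6 - (-2)·0.6000 - (-4)·-3.0000) / (8) = -2.1000
  γ = (-3 - (3)·0.6000 - (4)·-2.1000) / (8) = 0.4500
Iteration 2:
  α = (7 - (-1)·-2.1000 - (-3)·0.4500) / (-5) = -1.2500
  β = (-6 - (-2)·-1.2500 - (-4)·0.4500) / (8) = -0.8375
  γ = (-3 - (3)·-1.2500 - (4)·-0.8375) / (8) = 0.5125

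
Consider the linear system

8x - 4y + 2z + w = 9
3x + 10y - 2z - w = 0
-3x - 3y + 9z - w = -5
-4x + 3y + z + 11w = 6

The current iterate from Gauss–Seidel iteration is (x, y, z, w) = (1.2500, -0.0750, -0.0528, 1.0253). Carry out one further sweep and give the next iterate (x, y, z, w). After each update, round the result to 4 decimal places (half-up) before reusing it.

One sweep:
  x = (9 - (-4)·-0.0750 - (2)·-0.0528 - (1)·1.0253) / (8) = 0.9725
  y = (0 - (3)·0.9725 - (-2)·-0.0528 - (-1)·1.0253) / (10) = -0.1998
  z = (-5 - (-3)·0.9725 - (-3)·-0.1998 - (-1)·1.0253) / (9) = -0.1841
  w = (6 - (-4)·0.9725 - (3)·-0.1998 - (1)·-0.1841) / (11) = 0.9703

(0.9725, -0.1998, -0.1841, 0.9703)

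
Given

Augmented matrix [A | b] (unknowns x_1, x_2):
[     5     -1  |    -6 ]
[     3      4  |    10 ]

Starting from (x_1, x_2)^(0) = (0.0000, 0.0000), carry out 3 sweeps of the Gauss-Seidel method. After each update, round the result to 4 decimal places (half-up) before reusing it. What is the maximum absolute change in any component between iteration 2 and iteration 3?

Iteration 1:
  x_1 = (-6 - (-1)·0.0000) / (5) = -1.2000
  x_2 = (10 - (3)·-1.2000) / (4) = 3.4000
Iteration 2:
  x_1 = (-6 - (-1)·3.4000) / (5) = -0.5200
  x_2 = (10 - (3)·-0.5200) / (4) = 2.8900
Iteration 3:
  x_1 = (-6 - (-1)·2.8900) / (5) = -0.6220
  x_2 = (10 - (3)·-0.6220) / (4) = 2.9665
Change: (-0.1020, 0.0765) → max |·| = 0.1020

0.1020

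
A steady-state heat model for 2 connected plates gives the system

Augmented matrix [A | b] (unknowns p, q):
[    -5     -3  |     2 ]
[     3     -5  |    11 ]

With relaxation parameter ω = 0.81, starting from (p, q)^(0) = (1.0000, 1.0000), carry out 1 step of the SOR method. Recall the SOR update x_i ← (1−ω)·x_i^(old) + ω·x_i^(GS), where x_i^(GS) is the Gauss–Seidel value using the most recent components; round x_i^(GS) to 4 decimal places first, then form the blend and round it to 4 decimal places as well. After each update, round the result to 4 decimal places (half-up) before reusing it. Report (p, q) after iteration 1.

Iteration 1:
  p: GS value = (2 - (-3)·1.0000) / (-5) = -1.0000;  p ← (1−ω)·1.0000 + ω·-1.0000 = -0.6200
  q: GS value = (11 - (3)·-0.6200) / (-5) = -2.5720;  q ← (1−ω)·1.0000 + ω·-2.5720 = -1.8933

(-0.6200, -1.8933)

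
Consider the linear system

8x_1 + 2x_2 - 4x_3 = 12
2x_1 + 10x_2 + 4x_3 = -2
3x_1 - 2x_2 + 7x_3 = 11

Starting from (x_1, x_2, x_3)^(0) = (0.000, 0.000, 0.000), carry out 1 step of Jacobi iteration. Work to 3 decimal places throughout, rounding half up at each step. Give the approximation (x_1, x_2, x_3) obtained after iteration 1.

(1.500, -0.200, 1.571)

Iteration 1:
  x_1 = (12 - (2)·0.000 - (-4)·0.000) / (8) = 1.500
  x_2 = (-2 - (2)·0.000 - (4)·0.000) / (10) = -0.200
  x_3 = (11 - (3)·0.000 - (-2)·0.000) / (7) = 1.571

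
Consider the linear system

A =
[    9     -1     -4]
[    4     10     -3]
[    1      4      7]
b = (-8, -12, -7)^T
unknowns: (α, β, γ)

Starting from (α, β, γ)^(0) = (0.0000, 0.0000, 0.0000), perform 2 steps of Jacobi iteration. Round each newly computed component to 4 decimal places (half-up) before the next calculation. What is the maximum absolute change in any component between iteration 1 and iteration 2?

0.8127

Iteration 1:
  α = (-8 - (-1)·0.0000 - (-4)·0.0000) / (9) = -0.8889
  β = (-12 - (4)·0.0000 - (-3)·0.0000) / (10) = -1.2000
  γ = (-7 - (1)·0.0000 - (4)·0.0000) / (7) = -1.0000
Iteration 2:
  α = (-8 - (-1)·-1.2000 - (-4)·-1.0000) / (9) = -1.4667
  β = (-12 - (4)·-0.8889 - (-3)·-1.0000) / (10) = -1.1444
  γ = (-7 - (1)·-0.8889 - (4)·-1.2000) / (7) = -0.1873
Change: (-0.5778, 0.0556, 0.8127) → max |·| = 0.8127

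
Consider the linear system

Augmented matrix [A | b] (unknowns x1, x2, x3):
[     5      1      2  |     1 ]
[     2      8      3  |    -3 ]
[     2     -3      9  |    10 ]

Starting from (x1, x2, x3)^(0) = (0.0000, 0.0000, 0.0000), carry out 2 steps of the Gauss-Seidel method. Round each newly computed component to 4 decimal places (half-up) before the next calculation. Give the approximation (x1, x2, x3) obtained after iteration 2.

Iteration 1:
  x1 = (1 - (1)·0.0000 - (2)·0.0000) / (5) = 0.2000
  x2 = (-3 - (2)·0.2000 - (3)·0.0000) / (8) = -0.4250
  x3 = (10 - (2)·0.2000 - (-3)·-0.4250) / (9) = 0.9250
Iteration 2:
  x1 = (1 - (1)·-0.4250 - (2)·0.9250) / (5) = -0.0850
  x2 = (-3 - (2)·-0.0850 - (3)·0.9250) / (8) = -0.7006
  x3 = (10 - (2)·-0.0850 - (-3)·-0.7006) / (9) = 0.8965

(-0.0850, -0.7006, 0.8965)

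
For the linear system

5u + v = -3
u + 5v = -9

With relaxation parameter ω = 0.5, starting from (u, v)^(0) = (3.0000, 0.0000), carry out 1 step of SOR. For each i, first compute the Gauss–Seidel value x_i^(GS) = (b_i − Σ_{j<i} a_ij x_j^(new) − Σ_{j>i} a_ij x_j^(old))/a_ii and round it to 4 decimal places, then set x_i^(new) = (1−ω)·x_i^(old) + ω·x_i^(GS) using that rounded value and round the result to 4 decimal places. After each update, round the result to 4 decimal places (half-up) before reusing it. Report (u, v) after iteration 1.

Iteration 1:
  u: GS value = (-3 - (1)·0.0000) / (5) = -0.6000;  u ← (1−ω)·3.0000 + ω·-0.6000 = 1.2000
  v: GS value = (-9 - (1)·1.2000) / (5) = -2.0400;  v ← (1−ω)·0.0000 + ω·-2.0400 = -1.0200

(1.2000, -1.0200)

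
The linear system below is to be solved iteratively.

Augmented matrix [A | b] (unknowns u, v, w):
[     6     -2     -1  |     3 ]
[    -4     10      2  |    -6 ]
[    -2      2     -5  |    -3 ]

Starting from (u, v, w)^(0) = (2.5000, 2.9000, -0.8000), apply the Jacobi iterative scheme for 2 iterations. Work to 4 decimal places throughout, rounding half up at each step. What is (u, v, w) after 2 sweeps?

(0.8133, -0.2187, 0.2907)

Iteration 1:
  u = (3 - (-2)·2.9000 - (-1)·-0.8000) / (6) = 1.3333
  v = (-6 - (-4)·2.5000 - (2)·-0.8000) / (10) = 0.5600
  w = (-3 - (-2)·2.5000 - (2)·2.9000) / (-5) = 0.7600
Iteration 2:
  u = (3 - (-2)·0.5600 - (-1)·0.7600) / (6) = 0.8133
  v = (-6 - (-4)·1.3333 - (2)·0.7600) / (10) = -0.2187
  w = (-3 - (-2)·1.3333 - (2)·0.5600) / (-5) = 0.2907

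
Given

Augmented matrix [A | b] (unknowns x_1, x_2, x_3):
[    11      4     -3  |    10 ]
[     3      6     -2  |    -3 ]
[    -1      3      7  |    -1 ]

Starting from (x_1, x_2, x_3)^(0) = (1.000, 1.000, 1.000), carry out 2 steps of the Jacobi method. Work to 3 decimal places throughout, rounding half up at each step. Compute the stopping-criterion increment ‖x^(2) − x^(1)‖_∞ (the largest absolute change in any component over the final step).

Iteration 1:
  x_1 = (10 - (4)·1.000 - (-3)·1.000) / (11) = 0.818
  x_2 = (-3 - (3)·1.000 - (-2)·1.000) / (6) = -0.667
  x_3 = (-1 - (-1)·1.000 - (3)·1.000) / (7) = -0.429
Iteration 2:
  x_1 = (10 - (4)·-0.667 - (-3)·-0.429) / (11) = 1.035
  x_2 = (-3 - (3)·0.818 - (-2)·-0.429) / (6) = -1.052
  x_3 = (-1 - (-1)·0.818 - (3)·-0.667) / (7) = 0.260
Change: (0.217, -0.385, 0.689) → max |·| = 0.689

0.689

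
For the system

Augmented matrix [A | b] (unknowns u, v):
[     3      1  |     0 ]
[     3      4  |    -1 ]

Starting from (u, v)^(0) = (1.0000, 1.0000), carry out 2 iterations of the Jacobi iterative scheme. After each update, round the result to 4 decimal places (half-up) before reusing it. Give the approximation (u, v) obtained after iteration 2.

Iteration 1:
  u = (0 - (1)·1.0000) / (3) = -0.3333
  v = (-1 - (3)·1.0000) / (4) = -1.0000
Iteration 2:
  u = (0 - (1)·-1.0000) / (3) = 0.3333
  v = (-1 - (3)·-0.3333) / (4) = 0.0000

(0.3333, 0.0000)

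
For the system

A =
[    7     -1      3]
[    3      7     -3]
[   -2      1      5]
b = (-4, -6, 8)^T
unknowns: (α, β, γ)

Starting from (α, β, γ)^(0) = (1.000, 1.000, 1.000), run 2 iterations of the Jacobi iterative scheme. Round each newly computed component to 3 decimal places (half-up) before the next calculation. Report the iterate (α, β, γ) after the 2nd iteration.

(-1.465, 0.282, 1.429)

Iteration 1:
  α = (-4 - (-1)·1.000 - (3)·1.000) / (7) = -0.857
  β = (-6 - (3)·1.000 - (-3)·1.000) / (7) = -0.857
  γ = (8 - (-2)·1.000 - (1)·1.000) / (5) = 1.800
Iteration 2:
  α = (-4 - (-1)·-0.857 - (3)·1.800) / (7) = -1.465
  β = (-6 - (3)·-0.857 - (-3)·1.800) / (7) = 0.282
  γ = (8 - (-2)·-0.857 - (1)·-0.857) / (5) = 1.429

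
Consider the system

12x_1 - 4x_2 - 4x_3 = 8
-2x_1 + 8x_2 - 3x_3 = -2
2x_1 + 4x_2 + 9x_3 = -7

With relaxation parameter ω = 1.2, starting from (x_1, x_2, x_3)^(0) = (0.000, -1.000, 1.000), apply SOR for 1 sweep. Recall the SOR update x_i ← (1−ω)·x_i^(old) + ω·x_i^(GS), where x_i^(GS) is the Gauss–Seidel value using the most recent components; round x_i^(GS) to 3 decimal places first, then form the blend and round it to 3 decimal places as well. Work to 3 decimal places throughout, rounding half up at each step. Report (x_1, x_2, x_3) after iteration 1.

Iteration 1:
  x_1: GS value = (8 - (-4)·-1.000 - (-4)·1.000) / (12) = 0.667;  x_1 ← (1−ω)·0.000 + ω·0.667 = 0.800
  x_2: GS value = (-2 - (-2)·0.800 - (-3)·1.000) / (8) = 0.325;  x_2 ← (1−ω)·-1.000 + ω·0.325 = 0.590
  x_3: GS value = (-7 - (2)·0.800 - (4)·0.590) / (9) = -1.218;  x_3 ← (1−ω)·1.000 + ω·-1.218 = -1.662

(0.800, 0.590, -1.662)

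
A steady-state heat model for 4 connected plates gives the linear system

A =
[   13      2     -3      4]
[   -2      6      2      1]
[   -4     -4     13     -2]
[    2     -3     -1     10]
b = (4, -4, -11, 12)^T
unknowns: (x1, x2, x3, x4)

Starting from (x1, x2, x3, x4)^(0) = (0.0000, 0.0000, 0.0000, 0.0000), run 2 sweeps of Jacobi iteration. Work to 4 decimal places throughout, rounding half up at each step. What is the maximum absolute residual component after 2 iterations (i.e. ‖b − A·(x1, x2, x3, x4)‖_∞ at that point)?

1.8012

Iteration 1:
  x1 = (4 - (2)·0.0000 - (-3)·0.0000 - (4)·0.0000) / (13) = 0.3077
  x2 = (-4 - (-2)·0.0000 - (2)·0.0000 - (1)·0.0000) / (6) = -0.6667
  x3 = (-11 - (-4)·0.0000 - (-4)·0.0000 - (-2)·0.0000) / (13) = -0.8462
  x4 = (12 - (2)·0.0000 - (-3)·0.0000 - (-1)·0.0000) / (10) = 1.2000
Iteration 2:
  x1 = (4 - (2)·-0.6667 - (-3)·-0.8462 - (4)·1.2000) / (13) = -0.1542
  x2 = (-4 - (-2)·0.3077 - (2)·-0.8462 - (1)·1.2000) / (6) = -0.4820
  x3 = (-11 - (-4)·0.3077 - (-4)·-0.6667 - (-2)·1.2000) / (13) = -0.7720
  x4 = (12 - (2)·0.3077 - (-3)·-0.6667 - (-1)·-0.8462) / (10) = 0.8538
Residual b − A·x = (1.2374, -0.7262, -1.8012, 1.5524); ∞-norm = 1.8012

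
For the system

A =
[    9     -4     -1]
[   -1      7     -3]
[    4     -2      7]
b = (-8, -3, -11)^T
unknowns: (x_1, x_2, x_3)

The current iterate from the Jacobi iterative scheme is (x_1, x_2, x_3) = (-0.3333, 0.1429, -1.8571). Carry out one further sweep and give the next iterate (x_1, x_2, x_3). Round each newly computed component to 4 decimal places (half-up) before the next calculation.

(-1.0317, -1.2721, -1.3401)

One sweep:
  x_1 = (-8 - (-4)·0.1429 - (-1)·-1.8571) / (9) = -1.0317
  x_2 = (-3 - (-1)·-0.3333 - (-3)·-1.8571) / (7) = -1.2721
  x_3 = (-11 - (4)·-0.3333 - (-2)·0.1429) / (7) = -1.3401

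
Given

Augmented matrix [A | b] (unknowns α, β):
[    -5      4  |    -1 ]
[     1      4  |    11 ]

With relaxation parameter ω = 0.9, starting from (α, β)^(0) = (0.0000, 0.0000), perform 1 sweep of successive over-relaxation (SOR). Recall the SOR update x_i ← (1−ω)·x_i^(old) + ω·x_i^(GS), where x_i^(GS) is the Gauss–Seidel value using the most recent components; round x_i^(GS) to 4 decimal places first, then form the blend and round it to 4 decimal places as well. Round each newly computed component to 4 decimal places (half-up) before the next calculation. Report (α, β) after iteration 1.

Iteration 1:
  α: GS value = (-1 - (4)·0.0000) / (-5) = 0.2000;  α ← (1−ω)·0.0000 + ω·0.2000 = 0.1800
  β: GS value = (11 - (1)·0.1800) / (4) = 2.7050;  β ← (1−ω)·0.0000 + ω·2.7050 = 2.4345

(0.1800, 2.4345)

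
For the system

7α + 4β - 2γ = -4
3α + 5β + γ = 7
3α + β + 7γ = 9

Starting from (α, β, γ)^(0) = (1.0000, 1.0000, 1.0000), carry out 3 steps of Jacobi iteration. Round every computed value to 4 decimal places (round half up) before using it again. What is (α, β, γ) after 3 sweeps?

Iteration 1:
  α = (-4 - (4)·1.0000 - (-2)·1.0000) / (7) = -0.8571
  β = (7 - (3)·1.0000 - (1)·1.0000) / (5) = 0.6000
  γ = (9 - (3)·1.0000 - (1)·1.0000) / (7) = 0.7143
Iteration 2:
  α = (-4 - (4)·0.6000 - (-2)·0.7143) / (7) = -0.7102
  β = (7 - (3)·-0.8571 - (1)·0.7143) / (5) = 1.7714
  γ = (9 - (3)·-0.8571 - (1)·0.6000) / (7) = 1.5673
Iteration 3:
  α = (-4 - (4)·1.7714 - (-2)·1.5673) / (7) = -1.1359
  β = (7 - (3)·-0.7102 - (1)·1.5673) / (5) = 1.5127
  γ = (9 - (3)·-0.7102 - (1)·1.7714) / (7) = 1.3370

(-1.1359, 1.5127, 1.3370)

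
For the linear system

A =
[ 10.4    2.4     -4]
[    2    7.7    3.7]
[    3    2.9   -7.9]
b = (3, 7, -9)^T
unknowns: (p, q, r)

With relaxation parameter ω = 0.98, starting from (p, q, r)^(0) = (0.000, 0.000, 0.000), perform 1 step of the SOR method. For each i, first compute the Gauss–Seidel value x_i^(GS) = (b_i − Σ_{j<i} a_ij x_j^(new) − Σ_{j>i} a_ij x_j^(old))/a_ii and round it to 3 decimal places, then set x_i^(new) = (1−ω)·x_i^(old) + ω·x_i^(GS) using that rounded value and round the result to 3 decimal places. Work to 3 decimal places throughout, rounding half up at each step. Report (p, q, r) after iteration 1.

Iteration 1:
  p: GS value = (3 - (2.4)·0.000 - (-4)·0.000) / (10.4) = 0.288;  p ← (1−ω)·0.000 + ω·0.288 = 0.282
  q: GS value = (7 - (2)·0.282 - (3.7)·0.000) / (7.7) = 0.836;  q ← (1−ω)·0.000 + ω·0.836 = 0.819
  r: GS value = (-9 - (3)·0.282 - (2.9)·0.819) / (-7.9) = 1.547;  r ← (1−ω)·0.000 + ω·1.547 = 1.516

(0.282, 0.819, 1.516)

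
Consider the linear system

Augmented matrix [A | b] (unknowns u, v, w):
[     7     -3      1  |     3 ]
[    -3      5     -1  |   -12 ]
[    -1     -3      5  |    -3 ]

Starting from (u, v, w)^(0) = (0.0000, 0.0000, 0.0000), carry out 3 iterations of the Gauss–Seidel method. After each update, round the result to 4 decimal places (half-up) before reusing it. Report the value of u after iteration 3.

Iteration 1:
  u = (3 - (-3)·0.0000 - (1)·0.0000) / (7) = 0.4286
  v = (-12 - (-3)·0.4286 - (-1)·0.0000) / (5) = -2.1428
  w = (-3 - (-1)·0.4286 - (-3)·-2.1428) / (5) = -1.8000
Iteration 2:
  u = (3 - (-3)·-2.1428 - (1)·-1.8000) / (7) = -0.2326
  v = (-12 - (-3)·-0.2326 - (-1)·-1.8000) / (5) = -2.8996
  w = (-3 - (-1)·-0.2326 - (-3)·-2.8996) / (5) = -2.3863
Iteration 3:
  u = (3 - (-3)·-2.8996 - (1)·-2.3863) / (7) = -0.4732
  v = (-12 - (-3)·-0.4732 - (-1)·-2.3863) / (5) = -3.1612
  w = (-3 - (-1)·-0.4732 - (-3)·-3.1612) / (5) = -2.5914

-0.4732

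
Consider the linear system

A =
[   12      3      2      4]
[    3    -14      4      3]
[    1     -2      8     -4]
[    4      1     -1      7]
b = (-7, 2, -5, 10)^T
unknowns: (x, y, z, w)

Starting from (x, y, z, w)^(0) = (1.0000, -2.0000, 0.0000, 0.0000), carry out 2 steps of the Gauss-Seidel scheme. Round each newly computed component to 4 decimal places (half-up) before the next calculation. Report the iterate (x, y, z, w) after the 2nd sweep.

(-0.9026, -0.2222, 0.1351, 1.9954)

Iteration 1:
  x = (-7 - (3)·-2.0000 - (2)·0.0000 - (4)·0.0000) / (12) = -0.0833
  y = (2 - (3)·-0.0833 - (4)·0.0000 - (3)·0.0000) / (-14) = -0.1607
  z = (-5 - (1)·-0.0833 - (-2)·-0.1607 - (-4)·0.0000) / (8) = -0.6548
  w = (10 - (4)·-0.0833 - (1)·-0.1607 - (-1)·-0.6548) / (7) = 1.4056
Iteration 2:
  x = (-7 - (3)·-0.1607 - (2)·-0.6548 - (4)·1.4056) / (12) = -0.9026
  y = (2 - (3)·-0.9026 - (4)·-0.6548 - (3)·1.4056) / (-14) = -0.2222
  z = (-5 - (1)·-0.9026 - (-2)·-0.2222 - (-4)·1.4056) / (8) = 0.1351
  w = (10 - (4)·-0.9026 - (1)·-0.2222 - (-1)·0.1351) / (7) = 1.9954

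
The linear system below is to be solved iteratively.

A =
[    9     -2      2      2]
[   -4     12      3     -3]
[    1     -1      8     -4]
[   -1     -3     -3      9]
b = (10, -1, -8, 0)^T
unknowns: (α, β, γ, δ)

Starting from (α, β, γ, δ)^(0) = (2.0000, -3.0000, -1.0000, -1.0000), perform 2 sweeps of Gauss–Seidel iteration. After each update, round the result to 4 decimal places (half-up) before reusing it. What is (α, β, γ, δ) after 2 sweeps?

Iteration 1:
  α = (10 - (-2)·-3.0000 - (2)·-1.0000 - (2)·-1.0000) / (9) = 0.8889
  β = (-1 - (-4)·0.8889 - (3)·-1.0000 - (-3)·-1.0000) / (12) = 0.2130
  γ = (-8 - (1)·0.8889 - (-1)·0.2130 - (-4)·-1.0000) / (8) = -1.5845
  δ = (0 - (-1)·0.8889 - (-3)·0.2130 - (-3)·-1.5845) / (9) = -0.3584
Iteration 2:
  α = (10 - (-2)·0.2130 - (2)·-1.5845 - (2)·-0.3584) / (9) = 1.5902
  β = (-1 - (-4)·1.5902 - (3)·-1.5845 - (-3)·-0.3584) / (12) = 0.7533
  γ = (-8 - (1)·1.5902 - (-1)·0.7533 - (-4)·-0.3584) / (8) = -1.2838
  δ = (0 - (-1)·1.5902 - (-3)·0.7533 - (-3)·-1.2838) / (9) = -0.0001

(1.5902, 0.7533, -1.2838, -0.0001)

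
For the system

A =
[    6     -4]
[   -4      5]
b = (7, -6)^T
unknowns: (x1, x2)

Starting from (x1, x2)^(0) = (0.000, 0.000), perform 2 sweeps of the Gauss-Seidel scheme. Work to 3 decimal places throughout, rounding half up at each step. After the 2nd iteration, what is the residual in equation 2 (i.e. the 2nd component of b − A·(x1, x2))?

0.001

Iteration 1:
  x1 = (7 - (-4)·0.000) / (6) = 1.167
  x2 = (-6 - (-4)·1.167) / (5) = -0.266
Iteration 2:
  x1 = (7 - (-4)·-0.266) / (6) = 0.989
  x2 = (-6 - (-4)·0.989) / (5) = -0.409
Residual b − A·x = (-0.570, 0.001)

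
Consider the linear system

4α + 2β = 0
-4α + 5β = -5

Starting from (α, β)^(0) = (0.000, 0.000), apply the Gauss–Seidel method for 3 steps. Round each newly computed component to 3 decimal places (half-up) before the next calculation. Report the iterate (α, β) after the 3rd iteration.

(0.300, -0.760)

Iteration 1:
  α = (0 - (2)·0.000) / (4) = 0.000
  β = (-5 - (-4)·0.000) / (5) = -1.000
Iteration 2:
  α = (0 - (2)·-1.000) / (4) = 0.500
  β = (-5 - (-4)·0.500) / (5) = -0.600
Iteration 3:
  α = (0 - (2)·-0.600) / (4) = 0.300
  β = (-5 - (-4)·0.300) / (5) = -0.760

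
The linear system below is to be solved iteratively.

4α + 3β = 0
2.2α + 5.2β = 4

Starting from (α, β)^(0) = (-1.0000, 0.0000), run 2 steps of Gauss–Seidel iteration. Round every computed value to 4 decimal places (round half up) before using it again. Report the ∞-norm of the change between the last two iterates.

Iteration 1:
  α = (0 - (3)·0.0000) / (4) = 0.0000
  β = (4 - (2.2)·0.0000) / (5.2) = 0.7692
Iteration 2:
  α = (0 - (3)·0.7692) / (4) = -0.5769
  β = (4 - (2.2)·-0.5769) / (5.2) = 1.0133
Change: (-0.5769, 0.2441) → max |·| = 0.5769

0.5769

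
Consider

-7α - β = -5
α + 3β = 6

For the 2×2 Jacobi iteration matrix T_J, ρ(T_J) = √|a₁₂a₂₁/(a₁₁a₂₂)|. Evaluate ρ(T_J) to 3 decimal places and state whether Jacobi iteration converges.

a₁₂a₂₁/(a₁₁a₂₂) = (-1)·(1) / ((-7)·(3)) = 0.047619
ρ = √|0.047619| = √0.047619 = 0.218
ρ < 1, so Jacobi converges

0.218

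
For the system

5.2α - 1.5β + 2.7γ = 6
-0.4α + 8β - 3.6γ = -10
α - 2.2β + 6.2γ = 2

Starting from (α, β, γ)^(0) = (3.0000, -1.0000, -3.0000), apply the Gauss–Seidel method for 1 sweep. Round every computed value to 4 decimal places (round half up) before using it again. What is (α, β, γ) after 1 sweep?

Iteration 1:
  α = (6 - (-1.5)·-1.0000 - (2.7)·-3.0000) / (5.2) = 2.4231
  β = (-10 - (-0.4)·2.4231 - (-3.6)·-3.0000) / (8) = -2.4788
  γ = (2 - (1)·2.4231 - (-2.2)·-2.4788) / (6.2) = -0.9478

(2.4231, -2.4788, -0.9478)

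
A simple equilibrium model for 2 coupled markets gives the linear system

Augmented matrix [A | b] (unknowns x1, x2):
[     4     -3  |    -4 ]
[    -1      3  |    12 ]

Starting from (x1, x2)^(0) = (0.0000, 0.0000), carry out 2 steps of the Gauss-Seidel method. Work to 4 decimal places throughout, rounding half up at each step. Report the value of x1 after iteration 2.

1.7500

Iteration 1:
  x1 = (-4 - (-3)·0.0000) / (4) = -1.0000
  x2 = (12 - (-1)·-1.0000) / (3) = 3.6667
Iteration 2:
  x1 = (-4 - (-3)·3.6667) / (4) = 1.7500
  x2 = (12 - (-1)·1.7500) / (3) = 4.5833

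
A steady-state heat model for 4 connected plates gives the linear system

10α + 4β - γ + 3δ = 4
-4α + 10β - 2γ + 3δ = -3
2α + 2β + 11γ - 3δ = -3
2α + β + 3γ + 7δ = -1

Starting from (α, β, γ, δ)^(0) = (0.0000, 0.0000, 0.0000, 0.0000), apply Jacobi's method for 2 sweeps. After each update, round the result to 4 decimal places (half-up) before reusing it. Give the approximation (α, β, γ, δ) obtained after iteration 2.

(0.5356, -0.1517, -0.3299, -0.0974)

Iteration 1:
  α = (4 - (4)·0.0000 - (-1)·0.0000 - (3)·0.0000) / (10) = 0.4000
  β = (-3 - (-4)·0.0000 - (-2)·0.0000 - (3)·0.0000) / (10) = -0.3000
  γ = (-3 - (2)·0.0000 - (2)·0.0000 - (-3)·0.0000) / (11) = -0.2727
  δ = (-1 - (2)·0.0000 - (1)·0.0000 - (3)·0.0000) / (7) = -0.1429
Iteration 2:
  α = (4 - (4)·-0.3000 - (-1)·-0.2727 - (3)·-0.1429) / (10) = 0.5356
  β = (-3 - (-4)·0.4000 - (-2)·-0.2727 - (3)·-0.1429) / (10) = -0.1517
  γ = (-3 - (2)·0.4000 - (2)·-0.3000 - (-3)·-0.1429) / (11) = -0.3299
  δ = (-1 - (2)·0.4000 - (1)·-0.3000 - (3)·-0.2727) / (7) = -0.0974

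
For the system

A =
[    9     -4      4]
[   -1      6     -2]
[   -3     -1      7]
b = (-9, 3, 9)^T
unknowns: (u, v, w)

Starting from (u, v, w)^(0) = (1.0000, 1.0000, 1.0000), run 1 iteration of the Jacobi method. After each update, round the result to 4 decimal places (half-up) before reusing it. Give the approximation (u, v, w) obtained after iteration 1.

Iteration 1:
  u = (-9 - (-4)·1.0000 - (4)·1.0000) / (9) = -1.0000
  v = (3 - (-1)·1.0000 - (-2)·1.0000) / (6) = 1.0000
  w = (9 - (-3)·1.0000 - (-1)·1.0000) / (7) = 1.8571

(-1.0000, 1.0000, 1.8571)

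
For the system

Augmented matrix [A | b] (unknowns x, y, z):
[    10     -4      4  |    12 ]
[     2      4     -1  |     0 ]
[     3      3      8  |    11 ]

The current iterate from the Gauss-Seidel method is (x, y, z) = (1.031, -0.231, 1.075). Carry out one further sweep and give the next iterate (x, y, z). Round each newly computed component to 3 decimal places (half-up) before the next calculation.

(0.678, -0.070, 1.147)

One sweep:
  x = (12 - (-4)·-0.231 - (4)·1.075) / (10) = 0.678
  y = (0 - (2)·0.678 - (-1)·1.075) / (4) = -0.070
  z = (11 - (3)·0.678 - (3)·-0.070) / (8) = 1.147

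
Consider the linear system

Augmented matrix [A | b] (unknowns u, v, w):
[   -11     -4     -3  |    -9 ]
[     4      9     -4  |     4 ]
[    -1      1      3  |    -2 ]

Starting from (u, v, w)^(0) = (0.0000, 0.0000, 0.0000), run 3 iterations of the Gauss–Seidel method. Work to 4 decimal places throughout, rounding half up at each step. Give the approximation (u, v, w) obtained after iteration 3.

(0.9572, -0.1220, -0.3069)

Iteration 1:
  u = (-9 - (-4)·0.0000 - (-3)·0.0000) / (-11) = 0.8182
  v = (4 - (4)·0.8182 - (-4)·0.0000) / (9) = 0.0808
  w = (-2 - (-1)·0.8182 - (1)·0.0808) / (3) = -0.4209
Iteration 2:
  u = (-9 - (-4)·0.0808 - (-3)·-0.4209) / (-11) = 0.9036
  v = (4 - (4)·0.9036 - (-4)·-0.4209) / (9) = -0.1442
  w = (-2 - (-1)·0.9036 - (1)·-0.1442) / (3) = -0.3174
Iteration 3:
  u = (-9 - (-4)·-0.1442 - (-3)·-0.3174) / (-11) = 0.9572
  v = (4 - (4)·0.9572 - (-4)·-0.3174) / (9) = -0.1220
  w = (-2 - (-1)·0.9572 - (1)·-0.1220) / (3) = -0.3069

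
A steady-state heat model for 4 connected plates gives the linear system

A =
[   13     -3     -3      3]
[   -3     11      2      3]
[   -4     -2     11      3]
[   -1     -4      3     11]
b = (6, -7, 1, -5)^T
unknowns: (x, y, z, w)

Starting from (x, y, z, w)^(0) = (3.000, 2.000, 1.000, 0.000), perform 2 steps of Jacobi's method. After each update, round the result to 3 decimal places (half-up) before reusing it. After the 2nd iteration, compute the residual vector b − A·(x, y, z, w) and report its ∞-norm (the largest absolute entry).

Iteration 1:
  x = (6 - (-3)·2.000 - (-3)·1.000 - (3)·0.000) / (13) = 1.154
  y = (-7 - (-3)·3.000 - (2)·1.000 - (3)·0.000) / (11) = 0.000
  z = (1 - (-4)·3.000 - (-2)·2.000 - (3)·0.000) / (11) = 1.545
  w = (-5 - (-1)·3.000 - (-4)·2.000 - (3)·1.000) / (11) = 0.273
Iteration 2:
  x = (6 - (-3)·0.000 - (-3)·1.545 - (3)·0.273) / (13) = 0.755
  y = (-7 - (-3)·1.154 - (2)·1.545 - (3)·0.273) / (11) = -0.677
  z = (1 - (-4)·1.154 - (-2)·0.000 - (3)·0.273) / (11) = 0.436
  w = (-5 - (-1)·1.154 - (-4)·0.000 - (3)·1.545) / (11) = -0.771
Residual b − A·x = (-2.225, 4.153, 0.183, 0.220); ∞-norm = 4.153

4.153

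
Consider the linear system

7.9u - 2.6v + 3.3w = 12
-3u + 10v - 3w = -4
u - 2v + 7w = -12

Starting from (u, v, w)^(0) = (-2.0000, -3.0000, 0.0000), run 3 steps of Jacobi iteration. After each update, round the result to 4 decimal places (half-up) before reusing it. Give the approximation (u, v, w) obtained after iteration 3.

Iteration 1:
  u = (12 - (-2.6)·-3.0000 - (3.3)·0.0000) / (7.9) = 0.5316
  v = (-4 - (-3)·-2.0000 - (-3)·0.0000) / (10) = -1.0000
  w = (-12 - (1)·-2.0000 - (-2)·-3.0000) / (7) = -2.2857
Iteration 2:
  u = (12 - (-2.6)·-1.0000 - (3.3)·-2.2857) / (7.9) = 2.1447
  v = (-4 - (-3)·0.5316 - (-3)·-2.2857) / (10) = -0.9262
  w = (-12 - (1)·0.5316 - (-2)·-1.0000) / (7) = -2.0759
Iteration 3:
  u = (12 - (-2.6)·-0.9262 - (3.3)·-2.0759) / (7.9) = 2.0813
  v = (-4 - (-3)·2.1447 - (-3)·-2.0759) / (10) = -0.3794
  w = (-12 - (1)·2.1447 - (-2)·-0.9262) / (7) = -2.2853

(2.0813, -0.3794, -2.2853)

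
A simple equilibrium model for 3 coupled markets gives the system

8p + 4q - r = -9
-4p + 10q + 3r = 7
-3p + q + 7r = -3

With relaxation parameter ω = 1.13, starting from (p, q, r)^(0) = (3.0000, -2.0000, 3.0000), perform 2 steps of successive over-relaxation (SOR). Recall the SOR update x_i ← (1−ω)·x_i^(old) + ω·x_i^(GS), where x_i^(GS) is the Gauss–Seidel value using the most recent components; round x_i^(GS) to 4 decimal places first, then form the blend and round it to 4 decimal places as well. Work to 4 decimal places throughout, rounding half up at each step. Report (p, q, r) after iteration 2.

Iteration 1:
  p: GS value = (-9 - (4)·-2.0000 - (-1)·3.0000) / (8) = 0.2500;  p ← (1−ω)·3.0000 + ω·0.2500 = -0.1075
  q: GS value = (7 - (-4)·-0.1075 - (3)·3.0000) / (10) = -0.2430;  q ← (1−ω)·-2.0000 + ω·-0.2430 = -0.0146
  r: GS value = (-3 - (-3)·-0.1075 - (1)·-0.0146) / (7) = -0.4726;  r ← (1−ω)·3.0000 + ω·-0.4726 = -0.9240
Iteration 2:
  p: GS value = (-9 - (4)·-0.0146 - (-1)·-0.9240) / (8) = -1.2332;  p ← (1−ω)·-0.1075 + ω·-1.2332 = -1.3795
  q: GS value = (7 - (-4)·-1.3795 - (3)·-0.9240) / (10) = 0.4254;  q ← (1−ω)·-0.0146 + ω·0.4254 = 0.4826
  r: GS value = (-3 - (-3)·-1.3795 - (1)·0.4826) / (7) = -1.0887;  r ← (1−ω)·-0.9240 + ω·-1.0887 = -1.1101

(-1.3795, 0.4826, -1.1101)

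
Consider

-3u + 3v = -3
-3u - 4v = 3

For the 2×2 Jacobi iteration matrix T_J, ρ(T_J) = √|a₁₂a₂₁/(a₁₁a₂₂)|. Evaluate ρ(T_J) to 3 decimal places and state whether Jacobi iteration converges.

0.866

a₁₂a₂₁/(a₁₁a₂₂) = (3)·(-3) / ((-3)·(-4)) = -0.750000
ρ = √|-0.750000| = √0.750000 = 0.866
ρ < 1, so Jacobi converges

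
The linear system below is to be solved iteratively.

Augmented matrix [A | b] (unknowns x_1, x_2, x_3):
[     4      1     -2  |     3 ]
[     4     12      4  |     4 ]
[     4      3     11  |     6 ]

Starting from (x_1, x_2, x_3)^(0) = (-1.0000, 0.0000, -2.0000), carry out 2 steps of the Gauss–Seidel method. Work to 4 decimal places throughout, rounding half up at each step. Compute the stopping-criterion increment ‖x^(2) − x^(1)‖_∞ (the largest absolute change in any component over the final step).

Iteration 1:
  x_1 = (3 - (1)·0.0000 - (-2)·-2.0000) / (4) = -0.2500
  x_2 = (4 - (4)·-0.2500 - (4)·-2.0000) / (12) = 1.0833
  x_3 = (6 - (4)·-0.2500 - (3)·1.0833) / (11) = 0.3409
Iteration 2:
  x_1 = (3 - (1)·1.0833 - (-2)·0.3409) / (4) = 0.6496
  x_2 = (4 - (4)·0.6496 - (4)·0.3409) / (12) = 0.0032
  x_3 = (6 - (4)·0.6496 - (3)·0.0032) / (11) = 0.3084
Change: (0.8996, -1.0801, -0.0325) → max |·| = 1.0801

1.0801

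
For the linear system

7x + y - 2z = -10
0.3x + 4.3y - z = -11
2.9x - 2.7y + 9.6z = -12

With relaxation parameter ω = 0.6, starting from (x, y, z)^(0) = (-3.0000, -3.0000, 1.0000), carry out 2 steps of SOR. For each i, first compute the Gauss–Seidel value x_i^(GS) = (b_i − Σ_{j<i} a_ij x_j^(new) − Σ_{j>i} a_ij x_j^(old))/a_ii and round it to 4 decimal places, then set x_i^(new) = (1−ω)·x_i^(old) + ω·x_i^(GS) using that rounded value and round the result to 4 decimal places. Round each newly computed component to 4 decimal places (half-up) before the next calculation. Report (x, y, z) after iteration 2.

(-1.3745, -2.5554, -1.1246)

Iteration 1:
  x: GS value = (-10 - (1)·-3.0000 - (-2)·1.0000) / (7) = -0.7143;  x ← (1−ω)·-3.0000 + ω·-0.7143 = -1.6286
  y: GS value = (-11 - (0.3)·-1.6286 - (-1)·1.0000) / (4.3) = -2.2120;  y ← (1−ω)·-3.0000 + ω·-2.2120 = -2.5272
  z: GS value = (-12 - (2.9)·-1.6286 - (-2.7)·-2.5272) / (9.6) = -1.4688;  z ← (1−ω)·1.0000 + ω·-1.4688 = -0.4813
Iteration 2:
  x: GS value = (-10 - (1)·-2.5272 - (-2)·-0.4813) / (7) = -1.2051;  x ← (1−ω)·-1.6286 + ω·-1.2051 = -1.3745
  y: GS value = (-11 - (0.3)·-1.3745 - (-1)·-0.4813) / (4.3) = -2.5742;  y ← (1−ω)·-2.5272 + ω·-2.5742 = -2.5554
  z: GS value = (-12 - (2.9)·-1.3745 - (-2.7)·-2.5554) / (9.6) = -1.5535;  z ← (1−ω)·-0.4813 + ω·-1.5535 = -1.1246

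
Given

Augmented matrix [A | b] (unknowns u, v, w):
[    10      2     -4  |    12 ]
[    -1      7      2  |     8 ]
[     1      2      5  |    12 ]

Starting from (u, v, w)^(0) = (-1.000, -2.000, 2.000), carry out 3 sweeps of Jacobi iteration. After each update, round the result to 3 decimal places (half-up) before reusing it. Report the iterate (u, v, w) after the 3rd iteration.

Iteration 1:
  u = (12 - (2)·-2.000 - (-4)·2.000) / (10) = 2.400
  v = (8 - (-1)·-1.000 - (2)·2.000) / (7) = 0.429
  w = (12 - (1)·-1.000 - (2)·-2.000) / (5) = 3.400
Iteration 2:
  u = (12 - (2)·0.429 - (-4)·3.400) / (10) = 2.474
  v = (8 - (-1)·2.400 - (2)·3.400) / (7) = 0.514
  w = (12 - (1)·2.400 - (2)·0.429) / (5) = 1.748
Iteration 3:
  u = (12 - (2)·0.514 - (-4)·1.748) / (10) = 1.796
  v = (8 - (-1)·2.474 - (2)·1.748) / (7) = 0.997
  w = (12 - (1)·2.474 - (2)·0.514) / (5) = 1.700

(1.796, 0.997, 1.700)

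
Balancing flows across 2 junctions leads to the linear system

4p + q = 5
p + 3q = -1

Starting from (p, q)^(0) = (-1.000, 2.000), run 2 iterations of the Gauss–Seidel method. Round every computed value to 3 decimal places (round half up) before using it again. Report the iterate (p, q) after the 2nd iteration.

Iteration 1:
  p = (5 - (1)·2.000) / (4) = 0.750
  q = (-1 - (1)·0.750) / (3) = -0.583
Iteration 2:
  p = (5 - (1)·-0.583) / (4) = 1.396
  q = (-1 - (1)·1.396) / (3) = -0.799

(1.396, -0.799)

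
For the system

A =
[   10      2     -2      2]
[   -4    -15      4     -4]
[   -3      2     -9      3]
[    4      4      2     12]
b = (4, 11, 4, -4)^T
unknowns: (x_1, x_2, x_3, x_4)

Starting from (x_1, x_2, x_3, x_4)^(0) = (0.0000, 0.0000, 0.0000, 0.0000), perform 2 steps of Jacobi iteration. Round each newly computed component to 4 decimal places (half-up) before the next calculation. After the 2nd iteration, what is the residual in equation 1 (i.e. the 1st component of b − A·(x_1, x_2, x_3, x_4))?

-0.9120

Iteration 1:
  x_1 = (4 - (2)·0.0000 - (-2)·0.0000 - (2)·0.0000) / (10) = 0.4000
  x_2 = (11 - (-4)·0.0000 - (4)·0.0000 - (-4)·0.0000) / (-15) = -0.7333
  x_3 = (4 - (-3)·0.0000 - (2)·0.0000 - (3)·0.0000) / (-9) = -0.4444
  x_4 = (-4 - (4)·0.0000 - (4)·0.0000 - (2)·0.0000) / (12) = -0.3333
Iteration 2:
  x_1 = (4 - (2)·-0.7333 - (-2)·-0.4444 - (2)·-0.3333) / (10) = 0.5244
  x_2 = (11 - (-4)·0.4000 - (4)·-0.4444 - (-4)·-0.3333) / (-15) = -0.8696
  x_3 = (4 - (-3)·0.4000 - (2)·-0.7333 - (3)·-0.3333) / (-9) = -0.8518
  x_4 = (-4 - (4)·0.4000 - (4)·-0.7333 - (2)·-0.4444) / (12) = -0.1482
Residual b − A·x = (-0.9120, 2.8680, 0.0908, 0.8628)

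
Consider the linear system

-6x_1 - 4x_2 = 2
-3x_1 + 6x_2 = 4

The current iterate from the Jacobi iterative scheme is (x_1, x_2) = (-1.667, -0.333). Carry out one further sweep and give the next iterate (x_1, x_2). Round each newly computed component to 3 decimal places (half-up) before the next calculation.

One sweep:
  x_1 = (2 - (-4)·-0.333) / (-6) = -0.111
  x_2 = (4 - (-3)·-1.667) / (6) = -0.167

(-0.111, -0.167)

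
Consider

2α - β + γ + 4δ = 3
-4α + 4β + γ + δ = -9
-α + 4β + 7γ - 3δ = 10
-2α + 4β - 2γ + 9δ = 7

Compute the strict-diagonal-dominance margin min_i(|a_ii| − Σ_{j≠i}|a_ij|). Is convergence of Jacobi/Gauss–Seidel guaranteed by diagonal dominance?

-4

row 1: |2| − (1+1+4) = -4
row 2: |4| − (4+1+1) = -2
row 3: |7| − (1+4+3) = -1
row 4: |9| − (2+4+2) = 1
minimum over rows = -4 → not strictly diagonally dominant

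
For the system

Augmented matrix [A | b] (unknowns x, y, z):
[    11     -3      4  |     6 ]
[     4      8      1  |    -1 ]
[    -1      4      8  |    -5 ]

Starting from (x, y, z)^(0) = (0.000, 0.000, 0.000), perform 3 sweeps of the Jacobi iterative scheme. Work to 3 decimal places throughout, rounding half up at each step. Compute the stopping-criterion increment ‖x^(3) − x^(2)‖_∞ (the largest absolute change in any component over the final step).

0.121

Iteration 1:
  x = (6 - (-3)·0.000 - (4)·0.000) / (11) = 0.545
  y = (-1 - (4)·0.000 - (1)·0.000) / (8) = -0.125
  z = (-5 - (-1)·0.000 - (4)·0.000) / (8) = -0.625
Iteration 2:
  x = (6 - (-3)·-0.125 - (4)·-0.625) / (11) = 0.739
  y = (-1 - (4)·0.545 - (1)·-0.625) / (8) = -0.319
  z = (-5 - (-1)·0.545 - (4)·-0.125) / (8) = -0.494
Iteration 3:
  x = (6 - (-3)·-0.319 - (4)·-0.494) / (11) = 0.638
  y = (-1 - (4)·0.739 - (1)·-0.494) / (8) = -0.433
  z = (-5 - (-1)·0.739 - (4)·-0.319) / (8) = -0.373
Change: (-0.101, -0.114, 0.121) → max |·| = 0.121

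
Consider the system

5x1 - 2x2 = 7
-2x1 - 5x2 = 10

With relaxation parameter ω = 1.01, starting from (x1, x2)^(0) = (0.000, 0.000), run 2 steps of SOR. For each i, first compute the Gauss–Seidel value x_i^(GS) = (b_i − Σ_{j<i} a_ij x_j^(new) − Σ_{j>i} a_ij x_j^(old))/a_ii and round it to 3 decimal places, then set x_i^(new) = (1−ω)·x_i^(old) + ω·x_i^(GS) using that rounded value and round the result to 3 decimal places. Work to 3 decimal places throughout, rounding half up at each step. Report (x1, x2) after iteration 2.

Iteration 1:
  x1: GS value = (7 - (-2)·0.000) / (5) = 1.400;  x1 ← (1−ω)·0.000 + ω·1.400 = 1.414
  x2: GS value = (10 - (-2)·1.414) / (-5) = -2.566;  x2 ← (1−ω)·0.000 + ω·-2.566 = -2.592
Iteration 2:
  x1: GS value = (7 - (-2)·-2.592) / (5) = 0.363;  x1 ← (1−ω)·1.414 + ω·0.363 = 0.352
  x2: GS value = (10 - (-2)·0.352) / (-5) = -2.141;  x2 ← (1−ω)·-2.592 + ω·-2.141 = -2.136

(0.352, -2.136)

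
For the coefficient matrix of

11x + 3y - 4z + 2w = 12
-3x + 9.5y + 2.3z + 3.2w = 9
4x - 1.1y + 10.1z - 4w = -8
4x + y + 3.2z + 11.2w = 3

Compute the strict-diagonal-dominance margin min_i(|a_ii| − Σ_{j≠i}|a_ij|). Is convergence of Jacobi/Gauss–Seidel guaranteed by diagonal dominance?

1

row 1: |11| − (3+4+2) = 2
row 2: |9.5| − (3+2.3+3.2) = 1
row 3: |10.1| − (4+1.1+4) = 1
row 4: |11.2| − (4+1+3.2) = 3
minimum over rows = 1 → strictly diagonally dominant (convergence guaranteed)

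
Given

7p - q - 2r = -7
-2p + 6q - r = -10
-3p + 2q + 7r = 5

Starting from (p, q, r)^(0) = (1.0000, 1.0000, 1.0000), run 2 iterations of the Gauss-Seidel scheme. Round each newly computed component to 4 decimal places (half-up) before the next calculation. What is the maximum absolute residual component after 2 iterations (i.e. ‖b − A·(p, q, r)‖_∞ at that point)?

0.4013

Iteration 1:
  p = (-7 - (-1)·1.0000 - (-2)·1.0000) / (7) = -0.5714
  q = (-10 - (-2)·-0.5714 - (-1)·1.0000) / (6) = -1.6905
  r = (5 - (-3)·-0.5714 - (2)·-1.6905) / (7) = 0.9524
Iteration 2:
  p = (-7 - (-1)·-1.6905 - (-2)·0.9524) / (7) = -0.9694
  q = (-10 - (-2)·-0.9694 - (-1)·0.9524) / (6) = -1.8311
  r = (5 - (-3)·-0.9694 - (2)·-1.8311) / (7) = 0.8220
Residual b − A·x = (-0.4013, -0.1302, 0.0000); ∞-norm = 0.4013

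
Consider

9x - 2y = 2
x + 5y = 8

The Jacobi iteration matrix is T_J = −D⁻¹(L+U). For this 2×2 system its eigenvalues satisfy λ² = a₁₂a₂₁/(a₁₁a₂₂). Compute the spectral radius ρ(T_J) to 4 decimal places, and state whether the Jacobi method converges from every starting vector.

a₁₂a₂₁/(a₁₁a₂₂) = (-2)·(1) / ((9)·(5)) = -0.044444
ρ = √|-0.044444| = √0.044444 = 0.2108
ρ < 1, so Jacobi converges

0.2108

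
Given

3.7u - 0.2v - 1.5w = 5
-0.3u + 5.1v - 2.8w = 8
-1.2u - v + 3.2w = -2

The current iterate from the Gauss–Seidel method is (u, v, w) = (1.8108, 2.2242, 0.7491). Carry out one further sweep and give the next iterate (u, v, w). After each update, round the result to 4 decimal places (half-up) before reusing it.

One sweep:
  u = (5 - (-0.2)·2.2242 - (-1.5)·0.7491) / (3.7) = 1.7753
  v = (8 - (-0.3)·1.7753 - (-2.8)·0.7491) / (5.1) = 2.0843
  w = (-2 - (-1.2)·1.7753 - (-1)·2.0843) / (3.2) = 0.6921

(1.7753, 2.0843, 0.6921)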